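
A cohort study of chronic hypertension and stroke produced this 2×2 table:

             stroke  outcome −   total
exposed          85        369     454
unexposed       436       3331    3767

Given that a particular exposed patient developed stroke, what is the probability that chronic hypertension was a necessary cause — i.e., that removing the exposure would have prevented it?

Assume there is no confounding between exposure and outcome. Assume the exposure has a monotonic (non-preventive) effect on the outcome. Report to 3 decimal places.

PN ≈ 0.382

p₁ = P(outcome | exposed) = 85/454 = 0.18722
p₀ = P(outcome | unexposed) = 436/3767 = 0.11574
Under exogeneity and monotonicity, PN = (p₁ − p₀)/p₁.
PN = (0.18722 − 0.11574) / 0.18722 ≈ 0.3818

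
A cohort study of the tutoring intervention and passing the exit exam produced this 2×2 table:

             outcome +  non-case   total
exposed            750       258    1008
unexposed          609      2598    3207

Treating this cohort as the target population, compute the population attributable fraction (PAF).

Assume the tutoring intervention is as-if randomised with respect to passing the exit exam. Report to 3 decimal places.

PAF ≈ 0.411

p₁ = P(outcome | exposed) = 750/1008 = 0.74405
p₀ = P(outcome | unexposed) = 609/3207 = 0.1899
Exposure prevalence π = 1008/4215 = 0.23915; overall risk P(Y=1) = 0.32242.
Under exogeneity, PAF = [P(Y=1) − p₀]/P(Y=1).
PAF = (0.32242 − 0.1899) / 0.32242 ≈ 0.4110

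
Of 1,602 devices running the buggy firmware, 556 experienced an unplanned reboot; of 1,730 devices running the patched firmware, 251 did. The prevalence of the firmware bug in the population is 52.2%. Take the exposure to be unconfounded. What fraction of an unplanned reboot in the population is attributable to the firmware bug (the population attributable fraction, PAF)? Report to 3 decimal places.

p₁ = P(outcome | exposed) = 556/1602 = 0.34707
p₀ = P(outcome | unexposed) = 251/1730 = 0.14509
Overall risk P(Y=1) = π·p₁ + (1−π)·p₀ = 0.522×0.34707 + 0.478×0.14509 = 0.25052.
Under exogeneity, PAF = [P(Y=1) − p₀] / P(Y=1).
PAF = (0.25052 − 0.14509) / 0.25052 ≈ 0.4209

PAF ≈ 0.421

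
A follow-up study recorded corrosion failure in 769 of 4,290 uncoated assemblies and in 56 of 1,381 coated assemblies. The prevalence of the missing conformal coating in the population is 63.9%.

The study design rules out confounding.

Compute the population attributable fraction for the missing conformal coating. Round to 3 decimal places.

PAF ≈ 0.686

p₁ = P(outcome | exposed) = 769/4290 = 0.17925
p₀ = P(outcome | unexposed) = 56/1381 = 0.04055
Overall risk P(Y=1) = π·p₁ + (1−π)·p₀ = 0.639×0.17925 + 0.361×0.04055 = 0.12918.
Under exogeneity, PAF = [P(Y=1) − p₀] / P(Y=1).
PAF = (0.12918 − 0.04055) / 0.12918 ≈ 0.6861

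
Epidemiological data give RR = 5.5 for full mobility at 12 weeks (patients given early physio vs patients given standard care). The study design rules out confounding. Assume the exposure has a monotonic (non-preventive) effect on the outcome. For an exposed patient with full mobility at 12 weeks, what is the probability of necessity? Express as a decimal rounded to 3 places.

PN ≈ 0.818

Under exogeneity and monotonicity, PN = (RR − 1) / RR = 1 − 1/RR.
PN = (5.5 − 1) / 5.5 = 4.5 / 5.5 ≈ 0.8182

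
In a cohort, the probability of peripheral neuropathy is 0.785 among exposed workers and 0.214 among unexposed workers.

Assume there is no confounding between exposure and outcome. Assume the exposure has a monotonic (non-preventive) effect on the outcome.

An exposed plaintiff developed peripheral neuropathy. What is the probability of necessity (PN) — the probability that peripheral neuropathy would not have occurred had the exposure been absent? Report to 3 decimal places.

Let p₁ = 0.785, p₀ = 0.214.
Under exogeneity and monotonicity, PN = (p₁ − p₀) / p₁.
PN = (0.785 − 0.214) / 0.785 = 0.571 / 0.785 ≈ 0.7274

PN ≈ 0.727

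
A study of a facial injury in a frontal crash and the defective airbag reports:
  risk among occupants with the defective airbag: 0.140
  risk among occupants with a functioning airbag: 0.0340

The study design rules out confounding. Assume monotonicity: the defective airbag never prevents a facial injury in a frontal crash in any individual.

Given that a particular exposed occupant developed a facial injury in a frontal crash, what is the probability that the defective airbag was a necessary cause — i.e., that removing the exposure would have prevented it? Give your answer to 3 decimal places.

Let p₁ = 0.14, p₀ = 0.034.
Under exogeneity and monotonicity, PN = (p₁ − p₀) / p₁.
PN = (0.14 − 0.034) / 0.14 = 0.106 / 0.14 ≈ 0.7571

PN ≈ 0.757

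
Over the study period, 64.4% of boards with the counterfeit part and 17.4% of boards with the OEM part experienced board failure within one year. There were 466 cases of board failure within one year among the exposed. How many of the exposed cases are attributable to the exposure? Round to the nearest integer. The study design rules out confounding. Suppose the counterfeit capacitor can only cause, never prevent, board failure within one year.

about 340 cases

p₁ = 0.644, p₀ = 0.174.
PN = (p₁ − p₀)/p₁ = (0.644 − 0.174) / 0.644 ≈ 0.72981.
Attributable cases ≈ PN × (exposed cases) = 0.72981 × 466 ≈ 340.09.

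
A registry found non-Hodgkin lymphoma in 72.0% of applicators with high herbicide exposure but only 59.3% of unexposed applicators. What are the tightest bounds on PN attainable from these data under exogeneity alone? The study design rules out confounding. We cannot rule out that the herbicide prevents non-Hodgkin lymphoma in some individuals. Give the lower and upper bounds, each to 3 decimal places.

0.176 ≤ PN ≤ 0.565

p₁ = 0.72, p₀ = 0.593.
Under exogeneity alone the bounds on PN are max{0,(p₁−p₀)/p₁} ≤ PN ≤ min{1,(1−p₀)/p₁}.
  lower = (p₁ − p₀)/p₁ = 0.127 / 0.72 ≈ 0.1764
  upper = min{1, (1 − p₀)/p₁} = 0.407 / 0.72 ≈ 0.5653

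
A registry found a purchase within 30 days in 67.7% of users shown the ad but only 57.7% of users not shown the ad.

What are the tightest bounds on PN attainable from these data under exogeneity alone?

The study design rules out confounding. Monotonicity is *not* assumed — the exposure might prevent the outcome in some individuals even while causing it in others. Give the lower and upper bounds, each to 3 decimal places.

0.148 ≤ PN ≤ 0.625

p₁ = 0.677, p₀ = 0.577.
Under exogeneity alone the bounds on PN are max{0,(p₁−p₀)/p₁} ≤ PN ≤ min{1,(1−p₀)/p₁}.
  lower = (p₁ − p₀)/p₁ = 0.1 / 0.677 ≈ 0.1477
  upper = min{1, (1 − p₀)/p₁} = 0.423 / 0.677 ≈ 0.6248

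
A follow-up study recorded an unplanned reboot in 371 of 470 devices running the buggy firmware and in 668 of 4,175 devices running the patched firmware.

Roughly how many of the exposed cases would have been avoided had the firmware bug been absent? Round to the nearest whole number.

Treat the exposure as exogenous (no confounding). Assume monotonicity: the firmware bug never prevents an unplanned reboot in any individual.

about 296 cases

p₁ = P(outcome | exposed) = 371/470 = 0.78936
p₀ = P(outcome | unexposed) = 668/4175 = 0.16
PN = (p₁ − p₀)/p₁ = (0.78936 − 0.16) / 0.78936 ≈ 0.79730.
Attributable cases ≈ PN × (exposed cases) = 0.79730 × 371 ≈ 295.80.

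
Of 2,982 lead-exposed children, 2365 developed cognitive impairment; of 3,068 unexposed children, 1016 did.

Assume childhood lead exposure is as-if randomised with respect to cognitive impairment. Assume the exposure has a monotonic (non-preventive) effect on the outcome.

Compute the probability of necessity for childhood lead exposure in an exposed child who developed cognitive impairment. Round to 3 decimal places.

PN ≈ 0.582

p₁ = P(outcome | exposed) = 2365/2982 = 0.79309
p₀ = P(outcome | unexposed) = 1016/3068 = 0.33116
Under exogeneity and monotonicity, PN = (p₁ − p₀) / p₁.
PN = (0.79309 − 0.33116) / 0.79309 = 0.46193 / 0.79309 ≈ 0.5824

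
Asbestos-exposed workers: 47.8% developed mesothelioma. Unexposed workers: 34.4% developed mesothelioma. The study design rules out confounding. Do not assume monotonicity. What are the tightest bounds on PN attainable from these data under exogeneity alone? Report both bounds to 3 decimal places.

p₁ = 0.478, p₀ = 0.344.
Under exogeneity alone the bounds on PN are max{0,(p₁−p₀)/p₁} ≤ PN ≤ min{1,(1−p₀)/p₁}.
  lower = (p₁ − p₀)/p₁ = 0.134 / 0.478 ≈ 0.2803
  upper = min{1, (1 − p₀)/p₁} = 0.656 / 0.478 ≈ 1.3724 → capped at 1

0.280 ≤ PN ≤ 1.000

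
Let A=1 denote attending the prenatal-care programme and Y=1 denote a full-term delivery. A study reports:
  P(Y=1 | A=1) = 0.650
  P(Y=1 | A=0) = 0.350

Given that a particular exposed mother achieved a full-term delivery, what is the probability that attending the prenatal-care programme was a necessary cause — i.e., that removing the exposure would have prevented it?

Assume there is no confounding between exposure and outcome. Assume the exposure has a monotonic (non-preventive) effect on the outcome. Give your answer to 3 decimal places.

PN ≈ 0.462

Let p₁ = 0.65, p₀ = 0.35.
Under exogeneity and monotonicity, PN = (p₁ − p₀) / p₁.
PN = (0.65 − 0.35) / 0.65 = 0.3 / 0.65 ≈ 0.4615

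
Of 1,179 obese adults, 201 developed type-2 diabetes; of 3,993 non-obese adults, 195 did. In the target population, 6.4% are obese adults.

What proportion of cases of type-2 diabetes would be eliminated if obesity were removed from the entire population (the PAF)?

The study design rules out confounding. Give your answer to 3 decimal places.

p₁ = P(outcome | exposed) = 201/1179 = 0.17048
p₀ = P(outcome | unexposed) = 195/3993 = 0.048835
Overall risk P(Y=1) = π·p₁ + (1−π)·p₀ = 0.064×0.17048 + 0.936×0.048835 = 0.056621.
Under exogeneity, PAF = [P(Y=1) − p₀] / P(Y=1).
PAF = (0.056621 − 0.048835) / 0.056621 ≈ 0.1375

PAF ≈ 0.138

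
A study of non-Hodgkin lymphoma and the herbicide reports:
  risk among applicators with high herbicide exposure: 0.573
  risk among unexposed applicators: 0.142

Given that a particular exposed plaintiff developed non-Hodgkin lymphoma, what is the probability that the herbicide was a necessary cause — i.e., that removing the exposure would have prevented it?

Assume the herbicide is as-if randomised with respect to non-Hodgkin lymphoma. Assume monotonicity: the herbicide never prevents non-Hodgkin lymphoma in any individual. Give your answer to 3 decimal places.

PN ≈ 0.752

Let p₁ = 0.573, p₀ = 0.142.
Under exogeneity and monotonicity, PN = (p₁ − p₀) / p₁.
PN = (0.573 − 0.142) / 0.573 = 0.431 / 0.573 ≈ 0.7522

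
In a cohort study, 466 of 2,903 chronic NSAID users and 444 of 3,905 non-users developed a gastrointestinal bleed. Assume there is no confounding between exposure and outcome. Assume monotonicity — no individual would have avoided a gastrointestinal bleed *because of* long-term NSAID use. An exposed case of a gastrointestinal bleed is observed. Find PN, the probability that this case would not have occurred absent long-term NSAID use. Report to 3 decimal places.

p₁ = P(outcome | exposed) = 466/2903 = 0.16052
p₀ = P(outcome | unexposed) = 444/3905 = 0.1137
Under exogeneity and monotonicity, PN = (p₁ − p₀) / p₁.
PN = (0.16052 − 0.1137) / 0.16052 = 0.046823 / 0.16052 ≈ 0.2917

PN ≈ 0.292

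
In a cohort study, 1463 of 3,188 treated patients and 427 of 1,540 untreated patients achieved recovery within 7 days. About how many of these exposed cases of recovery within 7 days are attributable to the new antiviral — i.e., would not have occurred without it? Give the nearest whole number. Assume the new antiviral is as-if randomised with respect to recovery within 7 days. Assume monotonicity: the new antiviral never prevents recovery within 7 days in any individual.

about 579 cases

p₁ = P(outcome | exposed) = 1463/3188 = 0.45891
p₀ = P(outcome | unexposed) = 427/1540 = 0.27727
PN = (p₁ − p₀)/p₁ = (0.45891 − 0.27727) / 0.45891 ≈ 0.39580.
Attributable cases ≈ PN × (exposed cases) = 0.39580 × 1463 ≈ 579.05.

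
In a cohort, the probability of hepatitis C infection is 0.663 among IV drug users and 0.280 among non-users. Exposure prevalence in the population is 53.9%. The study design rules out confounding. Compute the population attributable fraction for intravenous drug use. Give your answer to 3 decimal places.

PAF ≈ 0.424

Let p₁ = 0.663, p₀ = 0.28.
Overall risk P(Y=1) = π·p₁ + (1−π)·p₀ = 0.539×0.663 + 0.461×0.28 = 0.48644.
Under exogeneity, PAF = [P(Y=1) − p₀] / P(Y=1).
PAF = (0.48644 − 0.28) / 0.48644 ≈ 0.4244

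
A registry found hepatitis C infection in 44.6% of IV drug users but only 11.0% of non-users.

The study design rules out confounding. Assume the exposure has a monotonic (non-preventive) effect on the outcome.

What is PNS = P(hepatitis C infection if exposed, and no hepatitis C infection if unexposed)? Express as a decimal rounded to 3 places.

p₁ = 0.446, p₀ = 0.11.
Under exogeneity and monotonicity, PNS = p₁ − p₀.
PNS = 0.446 − 0.11 = 0.336

PNS ≈ 0.336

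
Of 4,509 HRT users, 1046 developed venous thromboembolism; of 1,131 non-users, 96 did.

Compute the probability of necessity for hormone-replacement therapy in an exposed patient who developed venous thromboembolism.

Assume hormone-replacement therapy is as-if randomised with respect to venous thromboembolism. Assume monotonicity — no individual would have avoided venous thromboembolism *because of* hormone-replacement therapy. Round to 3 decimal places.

PN ≈ 0.634

p₁ = P(outcome | exposed) = 1046/4509 = 0.23198
p₀ = P(outcome | unexposed) = 96/1131 = 0.084881
Under exogeneity and monotonicity, PN = (p₁ − p₀) / p₁.
PN = (0.23198 − 0.084881) / 0.23198 = 0.1471 / 0.23198 ≈ 0.6341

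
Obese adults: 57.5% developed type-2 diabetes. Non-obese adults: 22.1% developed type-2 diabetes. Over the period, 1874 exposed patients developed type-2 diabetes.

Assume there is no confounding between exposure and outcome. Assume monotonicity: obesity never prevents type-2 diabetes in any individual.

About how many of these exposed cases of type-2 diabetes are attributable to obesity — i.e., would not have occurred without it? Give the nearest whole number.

p₁ = 0.575, p₀ = 0.221.
PN = (p₁ − p₀)/p₁ = (0.575 − 0.221) / 0.575 ≈ 0.61565.
Attributable cases ≈ PN × (exposed cases) = 0.61565 × 1874 ≈ 1153.73.

about 1154 cases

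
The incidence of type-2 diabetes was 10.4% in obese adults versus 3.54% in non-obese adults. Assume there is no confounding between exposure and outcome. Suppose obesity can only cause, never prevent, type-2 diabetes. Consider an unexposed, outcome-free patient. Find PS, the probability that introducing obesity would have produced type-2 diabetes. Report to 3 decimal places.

PS ≈ 0.071

p₁ = 0.104, p₀ = 0.0354.
Under exogeneity and monotonicity, PS = (p₁ − p₀) / (1 − p₀).
PS = (0.104 − 0.0354) / (1 − 0.0354) = 0.0686 / 0.9646 ≈ 0.0711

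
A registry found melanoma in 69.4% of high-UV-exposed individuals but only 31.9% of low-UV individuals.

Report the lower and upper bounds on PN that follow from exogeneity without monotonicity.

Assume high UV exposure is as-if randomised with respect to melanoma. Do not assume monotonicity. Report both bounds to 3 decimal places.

0.540 ≤ PN ≤ 0.981

p₁ = 0.694, p₀ = 0.319.
Under exogeneity alone the bounds on PN are max{0,(p₁−p₀)/p₁} ≤ PN ≤ min{1,(1−p₀)/p₁}.
  lower = (p₁ − p₀)/p₁ = 0.375 / 0.694 ≈ 0.5403
  upper = min{1, (1 − p₀)/p₁} = 0.681 / 0.694 ≈ 0.9813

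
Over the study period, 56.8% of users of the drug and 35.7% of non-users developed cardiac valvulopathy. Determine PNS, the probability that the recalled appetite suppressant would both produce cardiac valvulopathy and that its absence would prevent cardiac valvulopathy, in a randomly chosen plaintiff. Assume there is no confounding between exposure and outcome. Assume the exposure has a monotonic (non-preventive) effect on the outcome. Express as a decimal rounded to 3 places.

p₁ = 0.568, p₀ = 0.357.
Under exogeneity and monotonicity, PNS = p₁ − p₀.
PNS = 0.568 − 0.357 = 0.211

PNS ≈ 0.211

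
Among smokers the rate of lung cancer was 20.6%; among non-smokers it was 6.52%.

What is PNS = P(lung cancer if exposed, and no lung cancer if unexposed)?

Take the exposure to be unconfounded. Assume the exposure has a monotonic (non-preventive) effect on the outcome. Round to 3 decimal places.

p₁ = 0.206, p₀ = 0.0652.
Under exogeneity and monotonicity, PNS = p₁ − p₀.
PNS = 0.206 − 0.0652 = 0.1408

PNS ≈ 0.141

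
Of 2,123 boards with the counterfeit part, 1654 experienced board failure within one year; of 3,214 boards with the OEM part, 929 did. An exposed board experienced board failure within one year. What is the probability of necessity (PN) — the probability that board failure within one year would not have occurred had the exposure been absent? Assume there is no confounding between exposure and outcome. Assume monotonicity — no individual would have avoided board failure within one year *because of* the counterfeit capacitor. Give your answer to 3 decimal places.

PN ≈ 0.629

p₁ = P(outcome | exposed) = 1654/2123 = 0.77909
p₀ = P(outcome | unexposed) = 929/3214 = 0.28905
Under exogeneity and monotonicity, PN = (p₁ − p₀) / p₁.
PN = (0.77909 − 0.28905) / 0.77909 = 0.49004 / 0.77909 ≈ 0.6290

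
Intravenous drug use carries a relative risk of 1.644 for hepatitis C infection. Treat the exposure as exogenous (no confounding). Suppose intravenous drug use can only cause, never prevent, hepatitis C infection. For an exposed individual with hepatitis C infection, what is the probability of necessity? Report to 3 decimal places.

Under exogeneity and monotonicity, PN = (RR − 1) / RR = 1 − 1/RR.
PN = (1.644 − 1) / 1.644 = 0.644 / 1.644 ≈ 0.3917

PN ≈ 0.392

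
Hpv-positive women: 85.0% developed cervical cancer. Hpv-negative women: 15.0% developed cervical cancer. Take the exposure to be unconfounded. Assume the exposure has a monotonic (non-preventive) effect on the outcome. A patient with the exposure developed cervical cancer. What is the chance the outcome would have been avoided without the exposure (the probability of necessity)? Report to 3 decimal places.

p₁ = 0.85, p₀ = 0.15.
Under exogeneity and monotonicity, PN = (p₁ − p₀) / p₁.
PN = (0.85 − 0.15) / 0.85 = 0.7 / 0.85 ≈ 0.8235

PN ≈ 0.824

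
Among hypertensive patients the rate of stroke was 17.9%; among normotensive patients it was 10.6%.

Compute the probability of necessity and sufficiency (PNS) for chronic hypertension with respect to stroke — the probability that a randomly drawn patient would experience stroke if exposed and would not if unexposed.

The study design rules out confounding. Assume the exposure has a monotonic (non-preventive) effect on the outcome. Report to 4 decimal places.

p₁ = 0.179, p₀ = 0.106.
Under exogeneity and monotonicity, PNS = p₁ − p₀.
PNS = 0.179 − 0.106 = 0.073

PNS ≈ 0.0730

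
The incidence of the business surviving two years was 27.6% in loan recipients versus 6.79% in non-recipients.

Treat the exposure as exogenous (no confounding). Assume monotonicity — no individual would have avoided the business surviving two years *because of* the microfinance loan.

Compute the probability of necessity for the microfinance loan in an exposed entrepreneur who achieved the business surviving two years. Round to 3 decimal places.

p₁ = 0.276, p₀ = 0.0679.
Under exogeneity and monotonicity, PN = (p₁ − p₀) / p₁.
PN = (0.276 − 0.0679) / 0.276 = 0.2081 / 0.276 ≈ 0.7540

PN ≈ 0.754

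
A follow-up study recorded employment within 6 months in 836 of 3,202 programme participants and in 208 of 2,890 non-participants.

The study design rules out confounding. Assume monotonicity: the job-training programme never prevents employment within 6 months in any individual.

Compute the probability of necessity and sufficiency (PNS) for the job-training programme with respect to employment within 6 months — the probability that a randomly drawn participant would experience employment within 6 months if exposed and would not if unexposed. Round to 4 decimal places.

PNS ≈ 0.1891

p₁ = P(outcome | exposed) = 836/3202 = 0.26109
p₀ = P(outcome | unexposed) = 208/2890 = 0.071972
Under exogeneity and monotonicity, PNS = p₁ − p₀.
PNS = 0.26109 − 0.071972 = 0.18911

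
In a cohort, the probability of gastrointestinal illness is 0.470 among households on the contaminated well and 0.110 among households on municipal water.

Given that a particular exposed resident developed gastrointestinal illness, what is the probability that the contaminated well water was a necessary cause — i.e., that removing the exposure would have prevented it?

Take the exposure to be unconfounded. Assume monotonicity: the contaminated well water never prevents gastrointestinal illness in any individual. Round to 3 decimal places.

PN ≈ 0.766

Let p₁ = 0.47, p₀ = 0.11.
Under exogeneity and monotonicity, PN = (p₁ − p₀) / p₁.
PN = (0.47 − 0.11) / 0.47 = 0.36 / 0.47 ≈ 0.7660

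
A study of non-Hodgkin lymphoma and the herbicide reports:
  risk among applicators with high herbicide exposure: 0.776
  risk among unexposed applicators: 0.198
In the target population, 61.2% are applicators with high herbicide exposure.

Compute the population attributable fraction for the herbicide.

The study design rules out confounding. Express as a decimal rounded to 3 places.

Let p₁ = 0.776, p₀ = 0.198.
Overall risk P(Y=1) = π·p₁ + (1−π)·p₀ = 0.612×0.776 + 0.388×0.198 = 0.55174.
Under exogeneity, PAF = [P(Y=1) − p₀] / P(Y=1).
PAF = (0.55174 − 0.198) / 0.55174 ≈ 0.6411

PAF ≈ 0.641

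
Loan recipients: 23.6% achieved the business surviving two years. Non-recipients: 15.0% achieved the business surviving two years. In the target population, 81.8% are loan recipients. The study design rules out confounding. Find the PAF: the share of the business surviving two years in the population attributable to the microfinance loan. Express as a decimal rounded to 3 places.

PAF ≈ 0.319

p₁ = 0.236, p₀ = 0.15.
Overall risk P(Y=1) = π·p₁ + (1−π)·p₀ = 0.818×0.236 + 0.182×0.15 = 0.22035.
Under exogeneity, PAF = [P(Y=1) − p₀] / P(Y=1).
PAF = (0.22035 − 0.15) / 0.22035 ≈ 0.3193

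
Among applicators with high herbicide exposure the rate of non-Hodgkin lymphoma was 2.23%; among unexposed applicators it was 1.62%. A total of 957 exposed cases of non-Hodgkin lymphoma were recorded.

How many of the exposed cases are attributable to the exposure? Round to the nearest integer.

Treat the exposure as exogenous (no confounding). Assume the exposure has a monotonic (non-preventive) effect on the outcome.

p₁ = 0.0223, p₀ = 0.0162.
PN = (p₁ − p₀)/p₁ = (0.0223 − 0.0162) / 0.0223 ≈ 0.27354.
Attributable cases ≈ PN × (exposed cases) = 0.27354 × 957 ≈ 261.78.

about 262 cases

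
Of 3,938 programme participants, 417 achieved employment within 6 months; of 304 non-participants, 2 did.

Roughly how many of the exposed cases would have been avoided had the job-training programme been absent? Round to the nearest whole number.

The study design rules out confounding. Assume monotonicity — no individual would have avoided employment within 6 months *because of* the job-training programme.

about 391 cases

p₁ = P(outcome | exposed) = 417/3938 = 0.10589
p₀ = P(outcome | unexposed) = 2/304 = 0.0065789
PN = (p₁ − p₀)/p₁ = (0.10589 − 0.0065789) / 0.10589 ≈ 0.93787.
Attributable cases ≈ PN × (exposed cases) = 0.93787 × 417 ≈ 391.09.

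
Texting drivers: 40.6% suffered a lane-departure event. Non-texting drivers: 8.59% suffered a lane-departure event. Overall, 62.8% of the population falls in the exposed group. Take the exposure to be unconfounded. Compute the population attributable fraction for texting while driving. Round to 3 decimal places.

p₁ = 0.406, p₀ = 0.0859.
Overall risk P(Y=1) = π·p₁ + (1−π)·p₀ = 0.628×0.406 + 0.372×0.0859 = 0.28692.
Under exogeneity, PAF = [P(Y=1) − p₀] / P(Y=1).
PAF = (0.28692 − 0.0859) / 0.28692 ≈ 0.7006

PAF ≈ 0.701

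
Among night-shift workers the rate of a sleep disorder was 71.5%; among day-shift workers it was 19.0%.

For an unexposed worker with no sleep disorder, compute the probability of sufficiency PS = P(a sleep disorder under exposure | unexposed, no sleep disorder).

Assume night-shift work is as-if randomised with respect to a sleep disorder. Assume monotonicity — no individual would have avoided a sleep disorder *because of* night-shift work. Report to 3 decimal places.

PS ≈ 0.648

p₁ = 0.715, p₀ = 0.19.
Under exogeneity and monotonicity, PS = (p₁ − p₀) / (1 − p₀).
PS = (0.715 − 0.19) / (1 − 0.19) = 0.525 / 0.81 ≈ 0.6481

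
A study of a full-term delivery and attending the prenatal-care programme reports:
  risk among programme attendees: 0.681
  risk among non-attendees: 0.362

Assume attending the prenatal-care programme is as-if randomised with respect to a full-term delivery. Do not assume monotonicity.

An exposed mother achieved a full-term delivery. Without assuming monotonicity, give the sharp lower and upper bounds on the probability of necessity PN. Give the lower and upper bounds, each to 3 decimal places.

0.468 ≤ PN ≤ 0.937

Let p₁ = 0.681, p₀ = 0.362.
Under exogeneity alone the bounds on PN are max{0,(p₁−p₀)/p₁} ≤ PN ≤ min{1,(1−p₀)/p₁}.
  lower = (p₁ − p₀)/p₁ = 0.319 / 0.681 ≈ 0.4684
  upper = min{1, (1 − p₀)/p₁} = 0.638 / 0.681 ≈ 0.9369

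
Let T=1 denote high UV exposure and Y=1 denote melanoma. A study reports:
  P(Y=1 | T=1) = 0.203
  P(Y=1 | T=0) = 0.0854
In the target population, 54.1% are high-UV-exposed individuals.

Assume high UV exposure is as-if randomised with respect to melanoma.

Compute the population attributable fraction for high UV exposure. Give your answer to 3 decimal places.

PAF ≈ 0.427

Let p₁ = 0.203, p₀ = 0.0854.
Overall risk P(Y=1) = π·p₁ + (1−π)·p₀ = 0.541×0.203 + 0.459×0.0854 = 0.14902.
Under exogeneity, PAF = [P(Y=1) − p₀] / P(Y=1).
PAF = (0.14902 − 0.0854) / 0.14902 ≈ 0.4269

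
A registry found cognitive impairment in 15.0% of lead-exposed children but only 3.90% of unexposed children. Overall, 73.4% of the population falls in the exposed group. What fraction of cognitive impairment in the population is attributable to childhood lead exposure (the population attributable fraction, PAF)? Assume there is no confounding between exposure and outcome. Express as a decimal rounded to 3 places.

PAF ≈ 0.676

p₁ = 0.15, p₀ = 0.039.
Overall risk P(Y=1) = π·p₁ + (1−π)·p₀ = 0.734×0.15 + 0.266×0.039 = 0.12047.
Under exogeneity, PAF = [P(Y=1) − p₀] / P(Y=1).
PAF = (0.12047 − 0.039) / 0.12047 ≈ 0.6763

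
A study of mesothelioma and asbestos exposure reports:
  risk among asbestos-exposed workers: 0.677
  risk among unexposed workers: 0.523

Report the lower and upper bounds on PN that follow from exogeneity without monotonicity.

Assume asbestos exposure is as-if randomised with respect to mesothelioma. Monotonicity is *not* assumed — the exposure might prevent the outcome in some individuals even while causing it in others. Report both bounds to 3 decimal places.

Let p₁ = 0.677, p₀ = 0.523.
Under exogeneity alone the bounds on PN are max{0,(p₁−p₀)/p₁} ≤ PN ≤ min{1,(1−p₀)/p₁}.
  lower = (p₁ − p₀)/p₁ = 0.154 / 0.677 ≈ 0.2275
  upper = min{1, (1 − p₀)/p₁} = 0.477 / 0.677 ≈ 0.7046

0.227 ≤ PN ≤ 0.705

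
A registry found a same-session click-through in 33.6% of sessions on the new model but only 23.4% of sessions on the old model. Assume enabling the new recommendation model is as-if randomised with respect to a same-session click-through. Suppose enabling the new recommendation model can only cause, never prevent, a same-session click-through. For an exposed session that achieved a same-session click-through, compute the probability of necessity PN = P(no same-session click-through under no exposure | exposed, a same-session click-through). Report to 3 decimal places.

PN ≈ 0.304

p₁ = 0.336, p₀ = 0.234.
Under exogeneity and monotonicity, PN = (p₁ − p₀) / p₁.
PN = (0.336 − 0.234) / 0.336 = 0.102 / 0.336 ≈ 0.3036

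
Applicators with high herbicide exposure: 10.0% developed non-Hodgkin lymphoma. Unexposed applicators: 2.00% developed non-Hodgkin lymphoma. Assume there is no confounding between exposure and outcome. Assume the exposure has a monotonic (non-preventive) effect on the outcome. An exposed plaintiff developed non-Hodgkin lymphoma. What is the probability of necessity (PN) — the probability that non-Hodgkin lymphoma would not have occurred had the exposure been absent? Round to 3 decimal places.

PN ≈ 0.800

p₁ = 0.1, p₀ = 0.02.
Under exogeneity and monotonicity, PN = (p₁ − p₀) / p₁.
PN = (0.1 − 0.02) / 0.1 = 0.08 / 0.1 ≈ 0.8000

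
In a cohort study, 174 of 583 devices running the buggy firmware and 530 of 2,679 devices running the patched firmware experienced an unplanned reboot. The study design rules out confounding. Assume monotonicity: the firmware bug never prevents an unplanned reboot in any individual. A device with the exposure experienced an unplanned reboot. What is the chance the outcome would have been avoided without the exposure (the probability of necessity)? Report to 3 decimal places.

PN ≈ 0.337

p₁ = P(outcome | exposed) = 174/583 = 0.29846
p₀ = P(outcome | unexposed) = 530/2679 = 0.19784
Under exogeneity and monotonicity, PN = (p₁ − p₀) / p₁.
PN = (0.29846 − 0.19784) / 0.29846 = 0.10062 / 0.29846 ≈ 0.3371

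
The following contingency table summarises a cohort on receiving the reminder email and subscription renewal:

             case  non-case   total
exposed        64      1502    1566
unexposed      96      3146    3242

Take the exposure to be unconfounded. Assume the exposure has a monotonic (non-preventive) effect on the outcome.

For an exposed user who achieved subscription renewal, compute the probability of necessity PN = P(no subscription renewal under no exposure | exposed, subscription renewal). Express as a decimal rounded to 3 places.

PN ≈ 0.275

p₁ = P(outcome | exposed) = 64/1566 = 0.040868
p₀ = P(outcome | unexposed) = 96/3242 = 0.029611
Under exogeneity and monotonicity, PN = (p₁ − p₀) / p₁.
PN = (0.040868 − 0.029611) / 0.040868 = 0.011257 / 0.040868 ≈ 0.2754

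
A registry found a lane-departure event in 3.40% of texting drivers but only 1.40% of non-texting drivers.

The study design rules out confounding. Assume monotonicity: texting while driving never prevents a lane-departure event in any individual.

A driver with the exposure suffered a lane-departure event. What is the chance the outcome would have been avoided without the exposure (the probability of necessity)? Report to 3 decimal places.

PN ≈ 0.588

p₁ = 0.034, p₀ = 0.014.
Under exogeneity and monotonicity, PN = (p₁ − p₀) / p₁.
PN = (0.034 − 0.014) / 0.034 = 0.02 / 0.034 ≈ 0.5882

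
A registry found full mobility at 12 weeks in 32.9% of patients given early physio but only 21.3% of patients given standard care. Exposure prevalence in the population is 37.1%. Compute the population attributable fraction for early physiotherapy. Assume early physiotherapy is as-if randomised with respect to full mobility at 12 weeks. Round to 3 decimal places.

PAF ≈ 0.168

p₁ = 0.329, p₀ = 0.213.
Overall risk P(Y=1) = π·p₁ + (1−π)·p₀ = 0.371×0.329 + 0.629×0.213 = 0.25604.
Under exogeneity, PAF = [P(Y=1) − p₀] / P(Y=1).
PAF = (0.25604 − 0.213) / 0.25604 ≈ 0.1681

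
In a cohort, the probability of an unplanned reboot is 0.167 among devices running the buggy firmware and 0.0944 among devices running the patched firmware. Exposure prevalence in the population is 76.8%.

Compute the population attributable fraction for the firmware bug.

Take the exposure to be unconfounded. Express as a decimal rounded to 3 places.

Let p₁ = 0.167, p₀ = 0.0944.
Overall risk P(Y=1) = π·p₁ + (1−π)·p₀ = 0.768×0.167 + 0.232×0.0944 = 0.15016.
Under exogeneity, PAF = [P(Y=1) − p₀] / P(Y=1).
PAF = (0.15016 − 0.0944) / 0.15016 ≈ 0.3713

PAF ≈ 0.371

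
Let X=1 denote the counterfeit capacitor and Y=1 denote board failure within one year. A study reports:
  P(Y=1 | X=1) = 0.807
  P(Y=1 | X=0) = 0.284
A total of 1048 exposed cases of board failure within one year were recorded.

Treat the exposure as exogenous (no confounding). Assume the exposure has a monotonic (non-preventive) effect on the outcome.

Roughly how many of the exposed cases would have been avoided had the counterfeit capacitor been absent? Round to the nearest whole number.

about 679 cases

Let p₁ = 0.807, p₀ = 0.284.
PN = (p₁ − p₀)/p₁ = (0.807 − 0.284) / 0.807 ≈ 0.64808.
Attributable cases ≈ PN × (exposed cases) = 0.64808 × 1048 ≈ 679.19.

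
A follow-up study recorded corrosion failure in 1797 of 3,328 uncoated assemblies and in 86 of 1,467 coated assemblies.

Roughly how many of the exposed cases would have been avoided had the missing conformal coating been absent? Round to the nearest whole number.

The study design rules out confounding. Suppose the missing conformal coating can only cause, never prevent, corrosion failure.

p₁ = P(outcome | exposed) = 1797/3328 = 0.53996
p₀ = P(outcome | unexposed) = 86/1467 = 0.058623
PN = (p₁ − p₀)/p₁ = (0.53996 − 0.058623) / 0.53996 ≈ 0.89143.
Attributable cases ≈ PN × (exposed cases) = 0.89143 × 1797 ≈ 1601.90.

about 1602 cases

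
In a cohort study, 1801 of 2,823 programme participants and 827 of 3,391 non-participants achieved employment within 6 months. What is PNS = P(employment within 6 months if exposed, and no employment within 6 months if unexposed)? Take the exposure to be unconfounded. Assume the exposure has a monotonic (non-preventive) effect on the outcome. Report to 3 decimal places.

PNS ≈ 0.394

p₁ = P(outcome | exposed) = 1801/2823 = 0.63797
p₀ = P(outcome | unexposed) = 827/3391 = 0.24388
Under exogeneity and monotonicity, PNS = p₁ − p₀.
PNS = 0.63797 − 0.24388 = 0.39409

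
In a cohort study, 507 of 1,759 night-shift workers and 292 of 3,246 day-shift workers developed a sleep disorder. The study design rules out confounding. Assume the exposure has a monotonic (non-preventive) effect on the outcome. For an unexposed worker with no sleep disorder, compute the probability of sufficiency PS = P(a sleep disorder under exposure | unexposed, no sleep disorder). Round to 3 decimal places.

p₁ = P(outcome | exposed) = 507/1759 = 0.28823
p₀ = P(outcome | unexposed) = 292/3246 = 0.089957
Under exogeneity and monotonicity, PS = (p₁ − p₀) / (1 − p₀).
PS = (0.28823 − 0.089957) / (1 − 0.089957) = 0.19828 / 0.91004 ≈ 0.2179

PS ≈ 0.218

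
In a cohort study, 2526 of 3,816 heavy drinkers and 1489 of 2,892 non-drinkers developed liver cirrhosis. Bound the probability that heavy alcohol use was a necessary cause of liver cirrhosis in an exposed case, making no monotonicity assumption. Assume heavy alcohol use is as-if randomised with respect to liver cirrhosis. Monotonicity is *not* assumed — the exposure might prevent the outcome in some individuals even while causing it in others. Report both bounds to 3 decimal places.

p₁ = P(outcome | exposed) = 2526/3816 = 0.66195
p₀ = P(outcome | unexposed) = 1489/2892 = 0.51487
Under exogeneity alone the bounds on PN are max{0,(p₁−p₀)/p₁} ≤ PN ≤ min{1,(1−p₀)/p₁}.
  lower = (p₁ − p₀)/p₁ = 0.14708 / 0.66195 ≈ 0.2222
  upper = min{1, (1 − p₀)/p₁} = 0.48513 / 0.66195 ≈ 0.7329

0.222 ≤ PN ≤ 0.733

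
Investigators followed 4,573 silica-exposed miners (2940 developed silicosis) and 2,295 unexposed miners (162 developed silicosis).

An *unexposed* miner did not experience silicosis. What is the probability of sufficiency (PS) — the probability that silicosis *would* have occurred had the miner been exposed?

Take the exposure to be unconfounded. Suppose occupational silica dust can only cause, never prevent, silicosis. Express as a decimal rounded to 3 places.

p₁ = P(outcome | exposed) = 2940/4573 = 0.6429
p₀ = P(outcome | unexposed) = 162/2295 = 0.070588
Under exogeneity and monotonicity, PS = (p₁ − p₀) / (1 − p₀).
PS = (0.6429 − 0.070588) / (1 − 0.070588) = 0.57232 / 0.92941 ≈ 0.6158

PS ≈ 0.616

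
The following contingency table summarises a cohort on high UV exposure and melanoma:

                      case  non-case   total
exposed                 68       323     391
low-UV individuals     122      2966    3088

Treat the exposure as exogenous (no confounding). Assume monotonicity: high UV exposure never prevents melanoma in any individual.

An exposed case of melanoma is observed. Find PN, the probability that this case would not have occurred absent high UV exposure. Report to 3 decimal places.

PN ≈ 0.773

p₁ = P(outcome | exposed) = 68/391 = 0.17391
p₀ = P(outcome | unexposed) = 122/3088 = 0.039508
Under exogeneity and monotonicity, PN = (p₁ − p₀) / p₁.
PN = (0.17391 − 0.039508) / 0.17391 = 0.13441 / 0.17391 ≈ 0.7728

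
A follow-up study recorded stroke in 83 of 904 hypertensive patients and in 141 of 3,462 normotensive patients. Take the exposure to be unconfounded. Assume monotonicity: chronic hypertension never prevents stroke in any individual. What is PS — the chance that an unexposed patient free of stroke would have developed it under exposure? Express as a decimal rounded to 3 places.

p₁ = P(outcome | exposed) = 83/904 = 0.091814
p₀ = P(outcome | unexposed) = 141/3462 = 0.040728
Under exogeneity and monotonicity, PS = (p₁ − p₀) / (1 − p₀).
PS = (0.091814 − 0.040728) / (1 − 0.040728) = 0.051086 / 0.95927 ≈ 0.0533

PS ≈ 0.053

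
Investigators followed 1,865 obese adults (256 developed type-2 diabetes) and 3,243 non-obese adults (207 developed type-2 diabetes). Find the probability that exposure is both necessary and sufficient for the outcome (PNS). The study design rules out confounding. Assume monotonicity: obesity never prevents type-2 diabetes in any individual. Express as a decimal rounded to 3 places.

p₁ = P(outcome | exposed) = 256/1865 = 0.13727
p₀ = P(outcome | unexposed) = 207/3243 = 0.06383
Under exogeneity and monotonicity, PNS = p₁ − p₀.
PNS = 0.13727 − 0.06383 = 0.073436

PNS ≈ 0.073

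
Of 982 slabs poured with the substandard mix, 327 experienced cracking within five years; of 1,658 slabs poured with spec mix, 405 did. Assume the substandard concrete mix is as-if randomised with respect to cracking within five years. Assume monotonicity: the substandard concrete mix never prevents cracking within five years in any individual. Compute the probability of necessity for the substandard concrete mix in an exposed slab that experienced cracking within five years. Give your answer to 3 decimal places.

p₁ = P(outcome | exposed) = 327/982 = 0.33299
p₀ = P(outcome | unexposed) = 405/1658 = 0.24427
Under exogeneity and monotonicity, PN = (p₁ − p₀) / p₁.
PN = (0.33299 − 0.24427) / 0.33299 = 0.088724 / 0.33299 ≈ 0.2664

PN ≈ 0.266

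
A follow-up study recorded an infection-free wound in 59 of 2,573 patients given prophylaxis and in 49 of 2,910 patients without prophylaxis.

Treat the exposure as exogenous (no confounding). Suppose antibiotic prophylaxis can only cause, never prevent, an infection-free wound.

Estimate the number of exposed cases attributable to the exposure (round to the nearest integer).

about 16 cases

p₁ = P(outcome | exposed) = 59/2573 = 0.02293
p₀ = P(outcome | unexposed) = 49/2910 = 0.016838
PN = (p₁ − p₀)/p₁ = (0.02293 − 0.016838) / 0.02293 ≈ 0.26567.
Attributable cases ≈ PN × (exposed cases) = 0.26567 × 59 ≈ 15.67.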